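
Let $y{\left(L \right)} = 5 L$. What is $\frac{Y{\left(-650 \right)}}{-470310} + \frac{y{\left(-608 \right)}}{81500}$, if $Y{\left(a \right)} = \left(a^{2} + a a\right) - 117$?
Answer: $- \frac{702877069}{383302650} \approx -1.8337$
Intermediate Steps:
$Y{\left(a \right)} = -117 + 2 a^{2}$ ($Y{\left(a \right)} = \left(a^{2} + a^{2}\right) - 117 = 2 a^{2} - 117 = -117 + 2 a^{2}$)
$\frac{Y{\left(-650 \right)}}{-470310} + \frac{y{\left(-608 \right)}}{81500} = \frac{-117 + 2 \left(-650\right)^{2}}{-470310} + \frac{5 \left(-608\right)}{81500} = \left(-117 + 2 \cdot 422500\right) \left(- \frac{1}{470310}\right) - \frac{152}{4075} = \left(-117 + 845000\right) \left(- \frac{1}{470310}\right) - \frac{152}{4075} = 844883 \left(- \frac{1}{470310}\right) - \frac{152}{4075} = - \frac{844883}{470310} - \frac{152}{4075} = - \frac{702877069}{383302650}$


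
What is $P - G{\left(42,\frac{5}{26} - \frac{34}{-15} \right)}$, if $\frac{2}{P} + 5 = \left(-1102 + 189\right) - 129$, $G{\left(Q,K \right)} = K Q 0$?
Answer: $- \frac{2}{1047} \approx -0.0019102$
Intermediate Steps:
$G{\left(Q,K \right)} = 0$
$P = - \frac{2}{1047}$ ($P = \frac{2}{-5 + \left(\left(-1102 + 189\right) - 129\right)} = \frac{2}{-5 - 1042} = \frac{2}{-1047} = 2 \left(- \frac{1}{1047}\right) = - \frac{2}{1047} \approx -0.0019102$)
$P - G{\left(42,\frac{5}{26} - \frac{34}{-15} \right)} = - \frac{2}{1047} - 0 = - \frac{2}{1047} + 0 = - \frac{2}{1047}$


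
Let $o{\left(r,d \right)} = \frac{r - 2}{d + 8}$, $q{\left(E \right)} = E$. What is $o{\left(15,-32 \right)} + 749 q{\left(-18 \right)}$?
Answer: $- \frac{323581}{24} \approx -13483.0$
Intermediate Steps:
$o{\left(r,d \right)} = \frac{-2 + r}{8 + d}$ ($o{\left(r,d \right)} = \frac{r - 2}{8 + d} = \frac{-2 + r}{8 + d}$)
$o{\left(15,-32 \right)} + 749 q{\left(-18 \right)} = \frac{-2 + 15}{8 - 32} + 749 \left(-18\right) = \frac{1}{-24} \cdot 13 - 13482 = \left(- \frac{1}{24}\right) 13 - 13482 = - \frac{13}{24} - 13482 = - \frac{323581}{24}$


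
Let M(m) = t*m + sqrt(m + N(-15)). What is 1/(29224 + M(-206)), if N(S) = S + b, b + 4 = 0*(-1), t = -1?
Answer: 654/19247225 - I/57741675 ≈ 3.3979e-5 - 1.7319e-8*I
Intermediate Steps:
b = -4 (b = -4 + 0*(-1) = -4 + 0 = -4)
N(S) = -4 + S (N(S) = S - 4 = -4 + S)
M(m) = sqrt(-19 + m) - m (M(m) = -m + sqrt(m + (-4 - 15)) = -m + sqrt(m - 19) = -m + sqrt(-19 + m) = sqrt(-19 + m) - m)
1/(29224 + M(-206)) = 1/(29224 + (sqrt(-19 - 206) - 1*(-206))) = 1/(29224 + (sqrt(-225) + 206)) = 1/(29224 + (15*I + 206)) = 1/(29224 + (206 + 15*I)) = 1/(29430 + 15*I) = (29430 - 15*I)/866125125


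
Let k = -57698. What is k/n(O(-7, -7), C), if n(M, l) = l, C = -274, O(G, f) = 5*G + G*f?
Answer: 28849/137 ≈ 210.58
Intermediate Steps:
k/n(O(-7, -7), C) = -57698/(-274) = -57698*(-1/274) = 28849/137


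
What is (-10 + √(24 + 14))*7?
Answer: -70 + 7*√38 ≈ -26.849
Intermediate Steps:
(-10 + √(24 + 14))*7 = (-10 + √38)*7 = -70 + 7*√38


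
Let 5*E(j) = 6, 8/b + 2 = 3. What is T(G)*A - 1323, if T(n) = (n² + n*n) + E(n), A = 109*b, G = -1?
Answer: 7337/5 ≈ 1467.4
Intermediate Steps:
b = 8 (b = 8/(-2 + 3) = 8/1 = 8*1 = 8)
E(j) = 6/5 (E(j) = (⅕)*6 = 6/5)
A = 872 (A = 109*8 = 872)
T(n) = 6/5 + 2*n² (T(n) = (n² + n*n) + 6/5 = (n² + n²) + 6/5 = 2*n² + 6/5 = 6/5 + 2*n²)
T(G)*A - 1323 = (6/5 + 2*(-1)²)*872 - 1323 = (6/5 + 2*1)*872 - 1323 = (6/5 + 2)*872 - 1323 = (16/5)*872 - 1323 = 13952/5 - 1323 = 7337/5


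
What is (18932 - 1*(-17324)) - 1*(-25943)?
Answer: 62199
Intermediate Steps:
(18932 - 1*(-17324)) - 1*(-25943) = (18932 + 17324) + 25943 = 36256 + 25943 = 62199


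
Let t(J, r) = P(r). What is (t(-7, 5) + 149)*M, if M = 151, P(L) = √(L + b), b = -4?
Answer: 22650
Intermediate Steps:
P(L) = √(-4 + L) (P(L) = √(L - 4) = √(-4 + L))
t(J, r) = √(-4 + r)
(t(-7, 5) + 149)*M = (√(-4 + 5) + 149)*151 = (√1 + 149)*151 = (1 + 149)*151 = 150*151 = 22650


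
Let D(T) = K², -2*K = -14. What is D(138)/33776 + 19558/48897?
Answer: 662986961/1651545072 ≈ 0.40143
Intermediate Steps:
K = 7 (K = -½*(-14) = 7)
D(T) = 49 (D(T) = 7² = 49)
D(138)/33776 + 19558/48897 = 49/33776 + 19558/48897 = 662986961/1651545072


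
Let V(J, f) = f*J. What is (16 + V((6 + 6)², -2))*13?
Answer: -3536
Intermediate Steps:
V(J, f) = J*f
(16 + V((6 + 6)², -2))*13 = (16 + (6 + 6)²*(-2))*13 = (16 + 12²*(-2))*13 = (16 + 144*(-2))*13 = (16 - 288)*13 = -272*13 = -3536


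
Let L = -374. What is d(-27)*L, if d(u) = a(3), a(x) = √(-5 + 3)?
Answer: -374*I*√2 ≈ -528.92*I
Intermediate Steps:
a(x) = I*√2 (a(x) = √(-2) = I*√2)
d(u) = I*√2
d(-27)*L = (I*√2)*(-374) = -374*I*√2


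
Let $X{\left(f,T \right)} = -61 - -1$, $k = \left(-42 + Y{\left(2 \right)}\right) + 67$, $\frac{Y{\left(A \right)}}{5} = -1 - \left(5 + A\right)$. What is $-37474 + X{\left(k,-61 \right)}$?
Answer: $-37534$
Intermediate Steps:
$Y{\left(A \right)} = -30 - 5 A$ ($Y{\left(A \right)} = 5 \left(-1 - \left(5 + A\right)\right) = 5 \left(-6 - A\right) = -30 - 5 A$)
$k = -15$ ($k = \left(-42 - 40\right) + 67 = -82 + 67 = -15$)
$X{\left(f,T \right)} = -60$ ($X{\left(f,T \right)} = -61 + 1 = -60$)
$-37474 + X{\left(k,-61 \right)} = -37474 - 60 = -37534$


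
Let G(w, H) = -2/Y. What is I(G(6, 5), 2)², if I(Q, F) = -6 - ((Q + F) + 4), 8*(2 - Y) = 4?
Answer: 1024/9 ≈ 113.78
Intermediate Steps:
Y = 3/2 (Y = 2 - ⅛*4 = 2 - ½ = 3/2 ≈ 1.5000)
G(w, H) = -4/3 (G(w, H) = -2/3/2 = -2*⅔ = -4/3)
I(Q, F) = -10 - F - Q (I(Q, F) = -6 - ((F + Q) + 4) = -6 - (4 + F + Q) = -6 + (-4 - F - Q) = -10 - F - Q)
I(G(6, 5), 2)² = (-10 - 1*2 - 1*(-4/3))² = (-10 - 2 + 4/3)² = (-32/3)² = 1024/9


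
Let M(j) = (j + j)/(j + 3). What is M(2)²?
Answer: 16/25 ≈ 0.64000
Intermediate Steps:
M(j) = 2*j/(3 + j) (M(j) = (2*j)/(3 + j) = 2*j/(3 + j))
M(2)² = (2*2/(3 + 2))² = (2*2/5)² = (2*2*(⅕))² = (⅘)² = 16/25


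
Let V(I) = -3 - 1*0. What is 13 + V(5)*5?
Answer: -2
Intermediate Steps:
V(I) = -3 (V(I) = -3 + 0 = -3)
13 + V(5)*5 = 13 - 3*5 = 13 - 15 = -2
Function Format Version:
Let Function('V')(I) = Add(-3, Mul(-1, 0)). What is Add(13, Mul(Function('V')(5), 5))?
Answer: -2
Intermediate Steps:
Function('V')(I) = -3 (Function('V')(I) = Add(-3, 0) = -3)
Add(13, Mul(Function('V')(5), 5)) = Add(13, Mul(-3, 5)) = Add(13, -15) = -2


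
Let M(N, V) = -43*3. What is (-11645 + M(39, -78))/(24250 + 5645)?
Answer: -11774/29895 ≈ -0.39385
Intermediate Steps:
M(N, V) = -129
(-11645 + M(39, -78))/(24250 + 5645) = (-11645 - 129)/(24250 + 5645) = -11774/29895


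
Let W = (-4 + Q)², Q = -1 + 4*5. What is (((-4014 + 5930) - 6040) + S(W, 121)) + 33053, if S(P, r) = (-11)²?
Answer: 29050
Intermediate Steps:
Q = 19 (Q = -1 + 20 = 19)
W = 225 (W = (-4 + 19)² = 15² = 225)
S(P, r) = 121
(((-4014 + 5930) - 6040) + S(W, 121)) + 33053 = (((-4014 + 5930) - 6040) + 121) + 33053 = ((1916 - 6040) + 121) + 33053 = (-4124 + 121) + 33053 = -4003 + 33053 = 29050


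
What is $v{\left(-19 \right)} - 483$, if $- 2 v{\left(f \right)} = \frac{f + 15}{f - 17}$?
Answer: $- \frac{8695}{18} \approx -483.06$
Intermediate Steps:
$v{\left(f \right)} = - \frac{15 + f}{2 \left(-17 + f\right)}$ ($v{\left(f \right)} = - \frac{\left(f + 15\right) \frac{1}{f - 17}}{2} = - \frac{\left(15 + f\right) \frac{1}{-17 + f}}{2} = - \frac{\frac{1}{-17 + f} \left(15 + f\right)}{2} = - \frac{15 + f}{2 \left(-17 + f\right)}$)
$v{\left(-19 \right)} - 483 = \frac{-15 - -19}{2 \left(-17 - 19\right)} - 483 = \frac{-15 + 19}{2 \left(-36\right)} - 483 = \frac{1}{2} \left(- \frac{1}{36}\right) 4 - 483 = - \frac{1}{18} - 483 = - \frac{8695}{18}$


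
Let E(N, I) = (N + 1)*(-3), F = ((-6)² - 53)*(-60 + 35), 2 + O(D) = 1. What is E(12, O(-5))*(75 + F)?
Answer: -19500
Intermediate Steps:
O(D) = -1 (O(D) = -2 + 1 = -1)
F = 425 (F = (36 - 53)*(-25) = -17*(-25) = 425)
E(N, I) = -3 - 3*N (E(N, I) = (1 + N)*(-3) = -3 - 3*N)
E(12, O(-5))*(75 + F) = (-3 - 3*12)*(75 + 425) = (-3 - 36)*500 = -39*500 = -19500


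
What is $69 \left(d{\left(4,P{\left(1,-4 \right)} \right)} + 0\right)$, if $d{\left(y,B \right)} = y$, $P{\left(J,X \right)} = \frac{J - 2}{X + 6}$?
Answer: $276$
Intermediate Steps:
$P{\left(J,X \right)} = \frac{-2 + J}{6 + X}$
$69 \left(d{\left(4,P{\left(1,-4 \right)} \right)} + 0\right) = 69 \left(4 + 0\right) = 69 \cdot 4 = 276$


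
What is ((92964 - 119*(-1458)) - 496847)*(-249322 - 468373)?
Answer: 165343291795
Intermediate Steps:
((92964 - 119*(-1458)) - 496847)*(-249322 - 468373) = ((92964 - 1*(-173502)) - 496847)*(-717695) = ((92964 + 173502) - 496847)*(-717695) = (266466 - 496847)*(-717695) = -230381*(-717695) = 165343291795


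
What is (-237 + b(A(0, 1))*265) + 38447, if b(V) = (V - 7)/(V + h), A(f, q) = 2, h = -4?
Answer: 77745/2 ≈ 38873.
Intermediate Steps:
b(V) = (-7 + V)/(-4 + V) (b(V) = (V - 7)/(V - 4) = (-7 + V)/(-4 + V))
(-237 + b(A(0, 1))*265) + 38447 = (-237 + ((-7 + 2)/(-4 + 2))*265) + 38447 = (-237 + (-5/(-2))*265) + 38447 = (-237 - ½*(-5)*265) + 38447 = (-237 + (5/2)*265) + 38447 = (-237 + 1325/2) + 38447 = 851/2 + 38447 = 77745/2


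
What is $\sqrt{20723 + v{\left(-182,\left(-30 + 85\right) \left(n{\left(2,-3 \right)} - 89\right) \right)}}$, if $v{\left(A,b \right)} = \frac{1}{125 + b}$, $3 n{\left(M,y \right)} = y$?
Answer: $\frac{\sqrt{19297775482}}{965} \approx 143.95$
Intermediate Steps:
$n{\left(M,y \right)} = \frac{y}{3}$
$\sqrt{20723 + v{\left(-182,\left(-30 + 85\right) \left(n{\left(2,-3 \right)} - 89\right) \right)}} = \sqrt{20723 + \frac{1}{125 + \left(-30 + 85\right) \left(\frac{1}{3} \left(-3\right) - 89\right)}} = \sqrt{20723 + \frac{1}{125 + 55 \left(-1 - 89\right)}} = \sqrt{20723 + \frac{1}{125 + 55 \left(-90\right)}} = \sqrt{20723 + \frac{1}{125 - 4950}} = \sqrt{20723 + \frac{1}{-4825}} = \sqrt{20723 - \frac{1}{4825}} = \sqrt{\frac{99988474}{4825}} = \frac{\sqrt{19297775482}}{965}$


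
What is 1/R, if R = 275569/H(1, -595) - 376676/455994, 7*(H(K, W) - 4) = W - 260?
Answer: -188553519/439958092577 ≈ -0.00042857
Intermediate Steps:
H(K, W) = -232/7 + W/7 (H(K, W) = 4 + (W - 260)/7 = 4 + (-260 + W)/7 = 4 + (-260/7 + W/7) = -232/7 + W/7)
R = -439958092577/188553519 (R = 275569/(-232/7 + (1/7)*(-595)) - 376676/455994 = 275569/(-232/7 - 85) - 376676*1/455994 = 275569/(-827/7) - 188338/227997 = 275569*(-7/827) - 188338/227997 = -1928983/827 - 188338/227997 = -439958092577/188553519 ≈ -2333.3)
1/R = 1/(-439958092577/188553519) = -188553519/439958092577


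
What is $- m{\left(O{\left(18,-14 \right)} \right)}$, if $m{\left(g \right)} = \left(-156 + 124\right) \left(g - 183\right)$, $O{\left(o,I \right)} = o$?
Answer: $-5280$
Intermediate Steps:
$m{\left(g \right)} = 5856 - 32 g$ ($m{\left(g \right)} = - 32 \left(-183 + g\right) = 5856 - 32 g$)
$- m{\left(O{\left(18,-14 \right)} \right)} = - (5856 - 576) = \left(-1\right) 5280 = -5280$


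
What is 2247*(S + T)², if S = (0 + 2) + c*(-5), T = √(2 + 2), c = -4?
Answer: 1294272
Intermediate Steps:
T = 2 (T = √4 = 2)
S = 22 (S = (0 + 2) - 4*(-5) = 2 + 20 = 22)
2247*(S + T)² = 2247*(22 + 2)² = 2247*24² = 2247*576 = 1294272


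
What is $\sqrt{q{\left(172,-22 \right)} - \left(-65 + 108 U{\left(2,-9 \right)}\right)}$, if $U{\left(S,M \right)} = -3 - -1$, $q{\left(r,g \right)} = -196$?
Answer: $\sqrt{85} \approx 9.2195$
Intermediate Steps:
$U{\left(S,M \right)} = -2$ ($U{\left(S,M \right)} = -3 + 1 = -2$)
$\sqrt{q{\left(172,-22 \right)} - \left(-65 + 108 U{\left(2,-9 \right)}\right)} = \sqrt{-196 + \left(\left(-108\right) \left(-2\right) + 65\right)} = \sqrt{-196 + \left(216 + 65\right)} = \sqrt{-196 + 281} = \sqrt{85}$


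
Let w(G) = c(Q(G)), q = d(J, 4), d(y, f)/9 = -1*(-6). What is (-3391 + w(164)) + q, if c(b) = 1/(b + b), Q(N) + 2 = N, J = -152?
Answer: -1081187/324 ≈ -3337.0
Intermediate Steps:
d(y, f) = 54 (d(y, f) = 9*(-1*(-6)) = 9*6 = 54)
Q(N) = -2 + N
q = 54
c(b) = 1/(2*b)
w(G) = 1/(2*(-2 + G))
(-3391 + w(164)) + q = (-3391 + 1/(2*(-2 + 164))) + 54 = (-3391 + (½)/162) + 54 = (-3391 + (½)*(1/162)) + 54 = (-3391 + 1/324) + 54 = -1098683/324 + 54 = -1081187/324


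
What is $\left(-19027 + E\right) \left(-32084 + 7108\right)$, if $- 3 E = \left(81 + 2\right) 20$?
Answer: $\frac{1467115216}{3} \approx 4.8904 \cdot 10^{8}$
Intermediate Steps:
$E = - \frac{1660}{3}$ ($E = - \frac{\left(81 + 2\right) 20}{3} = - \frac{83 \cdot 20}{3} = \left(- \frac{1}{3}\right) 1660 = - \frac{1660}{3} \approx -553.33$)
$\left(-19027 + E\right) \left(-32084 + 7108\right) = \left(-19027 - \frac{1660}{3}\right) \left(-32084 + 7108\right) = \left(- \frac{58741}{3}\right) \left(-24976\right) = \frac{1467115216}{3}$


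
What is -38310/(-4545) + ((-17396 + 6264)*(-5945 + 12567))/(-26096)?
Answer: 400046941/141198 ≈ 2833.2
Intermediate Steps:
-38310/(-4545) + ((-17396 + 6264)*(-5945 + 12567))/(-26096) = -38310*(-1/4545) - 11132*6622*(-1/26096) = 2554/303 - 73716104*(-1/26096) = 2554/303 + 1316359/466 = 400046941/141198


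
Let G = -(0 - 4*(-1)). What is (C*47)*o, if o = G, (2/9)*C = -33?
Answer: 27918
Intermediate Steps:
C = -297/2 (C = (9/2)*(-33) = -297/2 ≈ -148.50)
G = -4 (G = -(0 + 4) = -1*4 = -4)
o = -4
(C*47)*o = -297/2*47*(-4) = -13959/2*(-4) = 27918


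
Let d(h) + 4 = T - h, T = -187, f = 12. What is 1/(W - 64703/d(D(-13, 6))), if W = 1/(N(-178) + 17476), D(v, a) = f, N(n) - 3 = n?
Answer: 3512103/1119426806 ≈ 0.0031374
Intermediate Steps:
N(n) = 3 + n
D(v, a) = 12
W = 1/17301 (W = 1/((3 - 178) + 17476) = 1/(-175 + 17476) = 1/17301 ≈ 5.7800e-5)
d(h) = -191 - h (d(h) = -4 + (-187 - h) = -191 - h)
1/(W - 64703/d(D(-13, 6))) = 1/(1/17301 - 64703/(-191 - 1*12)) = 1/(1/17301 - 64703/(-191 - 12)) = 1/(1/17301 - 64703/(-203)) = 1/(1/17301 - 64703*(-1/203)) = 1/(1/17301 + 64703/203) = 1/(1119426806/3512103) = 3512103/1119426806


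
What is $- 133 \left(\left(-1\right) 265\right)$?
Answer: $35245$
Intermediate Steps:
$- 133 \left(\left(-1\right) 265\right) = \left(-133\right) \left(-265\right) = 35245$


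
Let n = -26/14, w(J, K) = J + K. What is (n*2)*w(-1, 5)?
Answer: -104/7 ≈ -14.857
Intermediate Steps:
n = -13/7 (n = -26*1/14 = -13/7 ≈ -1.8571)
(n*2)*w(-1, 5) = (-13/7*2)*(-1 + 5) = -26/7*4 = -104/7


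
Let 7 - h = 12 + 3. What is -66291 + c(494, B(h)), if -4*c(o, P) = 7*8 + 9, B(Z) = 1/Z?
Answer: -265229/4 ≈ -66307.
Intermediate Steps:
h = -8 (h = 7 - (12 + 3) = 7 - 1*15 = 7 - 15 = -8)
c(o, P) = -65/4 (c(o, P) = -(7*8 + 9)/4 = -(56 + 9)/4 = -¼*65 = -65/4)
-66291 + c(494, B(h)) = -66291 - 65/4 = -265229/4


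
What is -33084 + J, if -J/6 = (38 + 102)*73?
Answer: -94404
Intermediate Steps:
J = -61320 (J = -6*(38 + 102)*73 = -840*73 = -6*10220 = -61320)
-33084 + J = -33084 - 61320 = -94404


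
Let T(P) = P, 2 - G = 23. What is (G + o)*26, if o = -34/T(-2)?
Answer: -104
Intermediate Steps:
G = -21 (G = 2 - 1*23 = 2 - 23 = -21)
o = 17 (o = -34/(-2) = -34*(-1/2) = 17)
(G + o)*26 = (-21 + 17)*26 = -4*26 = -104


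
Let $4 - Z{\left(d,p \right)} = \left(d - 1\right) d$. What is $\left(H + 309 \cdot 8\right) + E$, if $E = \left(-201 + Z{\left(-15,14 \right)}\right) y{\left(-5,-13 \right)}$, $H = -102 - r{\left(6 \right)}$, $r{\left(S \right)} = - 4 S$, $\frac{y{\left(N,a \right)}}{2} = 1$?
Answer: $1520$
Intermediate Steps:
$y{\left(N,a \right)} = 2$ ($y{\left(N,a \right)} = 2 \cdot 1 = 2$)
$H = -78$ ($H = -102 - \left(-4\right) 6 = -102 - -24 = -102 + 24 = -78$)
$Z{\left(d,p \right)} = 4 - d \left(-1 + d\right)$ ($Z{\left(d,p \right)} = 4 - \left(d - 1\right) d = 4 - \left(-1 + d\right) d = 4 - d \left(-1 + d\right)$)
$E = -874$ ($E = \left(-201 - 236\right) 2 = \left(-437\right) 2 = -874$)
$\left(H + 309 \cdot 8\right) + E = \left(-78 + 309 \cdot 8\right) - 874 = \left(-78 + 2472\right) - 874 = 2394 - 874 = 1520$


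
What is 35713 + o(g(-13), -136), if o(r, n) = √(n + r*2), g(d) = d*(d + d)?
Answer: 35713 + 6*√15 ≈ 35736.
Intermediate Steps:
g(d) = 2*d² (g(d) = d*(2*d) = 2*d²)
o(r, n) = √(n + 2*r)
35713 + o(g(-13), -136) = 35713 + √(-136 + 2*(2*(-13)²)) = 35713 + √(-136 + 2*(2*169)) = 35713 + √(-136 + 2*338) = 35713 + √(-136 + 676) = 35713 + √540 = 35713 + 6*√15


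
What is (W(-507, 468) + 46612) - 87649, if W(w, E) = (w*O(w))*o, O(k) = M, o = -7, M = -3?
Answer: -51684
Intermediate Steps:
O(k) = -3
W(w, E) = 21*w (W(w, E) = (w*(-3))*(-7) = -3*w*(-7) = 21*w)
(W(-507, 468) + 46612) - 87649 = (21*(-507) + 46612) - 87649 = (-10647 + 46612) - 87649 = 35965 - 87649 = -51684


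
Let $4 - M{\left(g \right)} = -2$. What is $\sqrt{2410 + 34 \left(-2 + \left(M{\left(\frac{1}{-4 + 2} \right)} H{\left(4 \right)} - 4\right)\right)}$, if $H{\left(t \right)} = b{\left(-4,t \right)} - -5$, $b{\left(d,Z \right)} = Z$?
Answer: $\sqrt{4042} \approx 63.577$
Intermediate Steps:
$M{\left(g \right)} = 6$ ($M{\left(g \right)} = 4 - -2 = 4 + 2 = 6$)
$H{\left(t \right)} = 5 + t$ ($H{\left(t \right)} = t - -5 = t + 5 = 5 + t$)
$\sqrt{2410 + 34 \left(-2 + \left(M{\left(\frac{1}{-4 + 2} \right)} H{\left(4 \right)} - 4\right)\right)} = \sqrt{2410 + 34 \left(-2 - \left(4 - 6 \left(5 + 4\right)\right)\right)} = \sqrt{2410 + 34 \left(-2 + \left(6 \cdot 9 - 4\right)\right)} = \sqrt{2410 + 34 \left(-2 + \left(54 - 4\right)\right)} = \sqrt{2410 + 34 \left(-2 + 50\right)} = \sqrt{2410 + 34 \cdot 48} = \sqrt{2410 + 1632} = \sqrt{4042}$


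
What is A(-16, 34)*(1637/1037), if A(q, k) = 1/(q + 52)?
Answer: 1637/37332 ≈ 0.043850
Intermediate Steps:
A(q, k) = 1/(52 + q)
A(-16, 34)*(1637/1037) = (1637/1037)/(52 - 16) = (1637*(1/1037))/36 = (1/36)*(1637/1037) = 1637/37332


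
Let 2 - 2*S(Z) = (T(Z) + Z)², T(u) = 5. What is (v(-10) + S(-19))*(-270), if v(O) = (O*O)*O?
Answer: 296190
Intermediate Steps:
v(O) = O³ (v(O) = O²*O = O³)
S(Z) = 1 - (5 + Z)²/2
(v(-10) + S(-19))*(-270) = ((-10)³ + (1 - (5 - 19)²/2))*(-270) = (-1000 + (1 - ½*(-14)²))*(-270) = (-1000 + (1 - ½*196))*(-270) = (-1000 + (1 - 98))*(-270) = (-1000 - 97)*(-270) = -1097*(-270) = 296190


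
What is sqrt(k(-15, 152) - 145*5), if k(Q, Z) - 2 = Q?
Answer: 3*I*sqrt(82) ≈ 27.166*I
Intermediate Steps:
k(Q, Z) = 2 + Q
sqrt(k(-15, 152) - 145*5) = sqrt((2 - 15) - 145*5) = sqrt(-13 - 725) = sqrt(-738) = 3*I*sqrt(82)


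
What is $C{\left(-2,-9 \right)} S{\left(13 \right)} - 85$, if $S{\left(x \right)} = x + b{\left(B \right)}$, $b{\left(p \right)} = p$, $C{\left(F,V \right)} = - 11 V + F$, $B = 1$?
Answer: $1273$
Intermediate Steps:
$C{\left(F,V \right)} = F - 11 V$
$S{\left(x \right)} = 1 + x$ ($S{\left(x \right)} = x + 1 = 1 + x$)
$C{\left(-2,-9 \right)} S{\left(13 \right)} - 85 = \left(-2 - -99\right) \left(1 + 13\right) - 85 = \left(-2 + 99\right) 14 - 85 = 97 \cdot 14 - 85 = 1358 - 85 = 1273$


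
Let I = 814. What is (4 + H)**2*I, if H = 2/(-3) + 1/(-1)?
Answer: 39886/9 ≈ 4431.8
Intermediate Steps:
H = -5/3 (H = 2*(-1/3) + 1*(-1) = -2/3 - 1 = -5/3 ≈ -1.6667)
(4 + H)**2*I = (4 - 5/3)**2*814 = (7/3)**2*814 = (49/9)*814 = 39886/9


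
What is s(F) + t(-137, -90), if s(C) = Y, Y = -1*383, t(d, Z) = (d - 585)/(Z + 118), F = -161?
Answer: -5723/14 ≈ -408.79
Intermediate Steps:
t(d, Z) = (-585 + d)/(118 + Z)
Y = -383
s(C) = -383
s(F) + t(-137, -90) = -383 + (-585 - 137)/(118 - 90) = -383 - 722/28 = -383 + (1/28)*(-722) = -383 - 361/14 = -5723/14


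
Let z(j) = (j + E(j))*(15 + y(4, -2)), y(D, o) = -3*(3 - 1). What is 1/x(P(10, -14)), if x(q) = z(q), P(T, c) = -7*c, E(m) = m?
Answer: 1/1764 ≈ 0.00056689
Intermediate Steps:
y(D, o) = -6 (y(D, o) = -3*2 = -6)
z(j) = 18*j (z(j) = (j + j)*(15 - 6) = (2*j)*9 = 18*j)
x(q) = 18*q
1/x(P(10, -14)) = 1/(18*(-7*(-14))) = 1/(18*98) = 1/1764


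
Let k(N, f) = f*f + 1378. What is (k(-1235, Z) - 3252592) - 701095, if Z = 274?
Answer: -3877233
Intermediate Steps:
k(N, f) = 1378 + f² (k(N, f) = f² + 1378 = 1378 + f²)
(k(-1235, Z) - 3252592) - 701095 = ((1378 + 274²) - 3252592) - 701095 = ((1378 + 75076) - 3252592) - 701095 = (76454 - 3252592) - 701095 = -3176138 - 701095 = -3877233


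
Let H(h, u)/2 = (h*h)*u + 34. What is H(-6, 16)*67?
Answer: 81740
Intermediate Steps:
H(h, u) = 68 + 2*u*h² (H(h, u) = 2*((h*h)*u + 34) = 2*(h²*u + 34) = 2*(u*h² + 34) = 2*(34 + u*h²) = 68 + 2*u*h²)
H(-6, 16)*67 = (68 + 2*16*(-6)²)*67 = (68 + 2*16*36)*67 = (68 + 1152)*67 = 1220*67 = 81740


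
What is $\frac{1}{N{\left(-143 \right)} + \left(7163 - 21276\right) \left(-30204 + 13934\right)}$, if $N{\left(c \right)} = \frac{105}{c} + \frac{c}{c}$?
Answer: $\frac{143}{32835446968} \approx 4.3551 \cdot 10^{-9}$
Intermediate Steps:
$N{\left(c \right)} = 1 + \frac{105}{c}$ ($N{\left(c \right)} = \frac{105}{c} + 1 = 1 + \frac{105}{c}$)
$\frac{1}{N{\left(-143 \right)} + \left(7163 - 21276\right) \left(-30204 + 13934\right)} = \frac{1}{\frac{105 - 143}{-143} + \left(7163 - 21276\right) \left(-30204 + 13934\right)} = \frac{1}{\left(- \frac{1}{143}\right) \left(-38\right) - -229618510} = \frac{1}{\frac{38}{143} + 229618510} = \frac{1}{\frac{32835446968}{143}} = \frac{143}{32835446968}$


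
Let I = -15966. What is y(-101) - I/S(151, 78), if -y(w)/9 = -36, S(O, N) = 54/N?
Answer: 23386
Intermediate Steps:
y(w) = 324 (y(w) = -9*(-36) = 324)
y(-101) - I/S(151, 78) = 324 - (-15966)/(54/78) = 324 - (-15966)/(54*(1/78)) = 324 - (-15966)/9/13 = 324 - (-15966)*13/9 = 324 - 1*(-23062) = 324 + 23062 = 23386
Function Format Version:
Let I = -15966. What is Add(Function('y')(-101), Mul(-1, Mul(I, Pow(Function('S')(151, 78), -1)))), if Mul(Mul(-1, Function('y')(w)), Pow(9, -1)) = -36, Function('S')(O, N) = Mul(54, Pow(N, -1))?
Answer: 23386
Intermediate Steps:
Function('y')(w) = 324 (Function('y')(w) = Mul(-9, -36) = 324)
Add(Function('y')(-101), Mul(-1, Mul(I, Pow(Function('S')(151, 78), -1)))) = Add(324, Mul(-1, Mul(-15966, Pow(Mul(54, Pow(78, -1)), -1)))) = Add(324, Mul(-1, Mul(-15966, Pow(Mul(54, Rational(1, 78)), -1)))) = Add(324, Mul(-1, Mul(-15966, Pow(Rational(9, 13), -1)))) = Add(324, Mul(-1, Mul(-15966, Rational(13, 9)))) = Add(324, Mul(-1, -23062)) = Add(324, 23062) = 23386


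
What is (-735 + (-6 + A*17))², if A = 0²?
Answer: 549081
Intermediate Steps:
A = 0
(-735 + (-6 + A*17))² = (-735 + (-6 + 0*17))² = (-735 + (-6 + 0))² = (-735 - 6)² = (-741)² = 549081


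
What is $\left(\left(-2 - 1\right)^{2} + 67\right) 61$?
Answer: $4636$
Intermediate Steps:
$\left(\left(-2 - 1\right)^{2} + 67\right) 61 = \left(\left(-3\right)^{2} + 67\right) 61 = \left(9 + 67\right) 61 = 76 \cdot 61 = 4636$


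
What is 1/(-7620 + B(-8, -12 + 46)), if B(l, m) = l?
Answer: -1/7628 ≈ -0.00013110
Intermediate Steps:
1/(-7620 + B(-8, -12 + 46)) = 1/(-7620 - 8) = 1/(-7628) = -1/7628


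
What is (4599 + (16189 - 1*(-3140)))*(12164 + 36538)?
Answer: 1165341456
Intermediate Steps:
(4599 + (16189 - 1*(-3140)))*(12164 + 36538) = (4599 + (16189 + 3140))*48702 = (4599 + 19329)*48702 = 23928*48702 = 1165341456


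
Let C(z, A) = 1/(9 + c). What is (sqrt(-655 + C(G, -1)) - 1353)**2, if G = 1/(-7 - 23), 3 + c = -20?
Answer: 25619355/14 - 4059*I*sqrt(14266)/7 ≈ 1.83e+6 - 69258.0*I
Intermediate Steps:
c = -23 (c = -3 - 20 = -23)
G = -1/30 (G = 1/(-30) = -1/30 ≈ -0.033333)
C(z, A) = -1/14 (C(z, A) = 1/(9 - 23) = 1/(-14) = -1/14)
(sqrt(-655 + C(G, -1)) - 1353)**2 = (sqrt(-655 - 1/14) - 1353)**2 = (sqrt(-9171/14) - 1353)**2 = (3*I*sqrt(14266)/14 - 1353)**2 = (-1353 + 3*I*sqrt(14266)/14)**2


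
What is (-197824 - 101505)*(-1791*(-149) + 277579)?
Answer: -162966082102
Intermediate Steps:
(-197824 - 101505)*(-1791*(-149) + 277579) = -299329*(266859 + 277579) = -299329*544438 = -162966082102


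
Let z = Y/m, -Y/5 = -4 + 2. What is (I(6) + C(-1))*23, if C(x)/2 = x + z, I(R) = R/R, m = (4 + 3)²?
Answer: -667/49 ≈ -13.612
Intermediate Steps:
m = 49 (m = 7² = 49)
I(R) = 1
Y = 10 (Y = -5*(-4 + 2) = -5*(-2) = 10)
z = 10/49 ≈ 0.20408
C(x) = 20/49 + 2*x (C(x) = 2*(x + 10/49) = 2*(10/49 + x) = 20/49 + 2*x)
(I(6) + C(-1))*23 = (1 + (20/49 + 2*(-1)))*23 = (1 + (20/49 - 2))*23 = (1 - 78/49)*23 = -29/49*23 = -667/49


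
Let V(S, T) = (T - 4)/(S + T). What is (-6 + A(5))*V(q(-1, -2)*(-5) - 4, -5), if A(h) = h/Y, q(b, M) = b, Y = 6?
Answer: -93/8 ≈ -11.625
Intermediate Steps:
V(S, T) = (-4 + T)/(S + T)
A(h) = h/6
(-6 + A(5))*V(q(-1, -2)*(-5) - 4, -5) = (-6 + (⅙)*5)*((-4 - 5)/((-1*(-5) - 4) - 5)) = (-6 + ⅚)*(-9/((5 - 4) - 5)) = -31*(-9)/(6*(1 - 5)) = -31*(-9)/(6*(-4)) = -(-31)*(-9)/24 = -31/6*9/4 = -93/8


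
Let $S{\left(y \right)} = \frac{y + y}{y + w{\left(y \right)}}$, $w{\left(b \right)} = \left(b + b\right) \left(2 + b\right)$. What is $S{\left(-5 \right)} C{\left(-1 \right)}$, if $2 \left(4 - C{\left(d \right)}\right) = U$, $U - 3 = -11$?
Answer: $- \frac{16}{5} \approx -3.2$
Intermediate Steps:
$w{\left(b \right)} = 2 b \left(2 + b\right)$
$U = -8$ ($U = 3 - 11 = -8$)
$C{\left(d \right)} = 8$ ($C{\left(d \right)} = 4 - -4 = 4 + 4 = 8$)
$S{\left(y \right)} = \frac{2 y}{y + 2 y \left(2 + y\right)}$ ($S{\left(y \right)} = \frac{y + y}{y + 2 y \left(2 + y\right)} = \frac{2 y}{y + 2 y \left(2 + y\right)}$)
$S{\left(-5 \right)} C{\left(-1 \right)} = \frac{2}{5 + 2 \left(-5\right)} 8 = \frac{2}{5 - 10} \cdot 8 = \frac{2}{-5} \cdot 8 = 2 \left(- \frac{1}{5}\right) 8 = \left(- \frac{2}{5}\right) 8 = - \frac{16}{5}$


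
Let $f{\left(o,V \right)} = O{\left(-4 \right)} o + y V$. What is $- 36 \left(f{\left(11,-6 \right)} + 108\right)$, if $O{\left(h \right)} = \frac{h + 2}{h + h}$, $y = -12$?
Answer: $-6579$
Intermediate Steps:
$O{\left(h \right)} = \frac{2 + h}{2 h}$
$f{\left(o,V \right)} = - 12 V + \frac{o}{4}$ ($f{\left(o,V \right)} = \frac{2 - 4}{2 \left(-4\right)} o - 12 V = \frac{1}{2} \left(- \frac{1}{4}\right) \left(-2\right) o - 12 V = \frac{o}{4} - 12 V = - 12 V + \frac{o}{4}$)
$- 36 \left(f{\left(11,-6 \right)} + 108\right) = - 36 \left(\left(\left(-12\right) \left(-6\right) + \frac{1}{4} \cdot 11\right) + 108\right) = - 36 \left(\left(72 + \frac{11}{4}\right) + 108\right) = - 36 \left(\frac{299}{4} + 108\right) = \left(-36\right) \frac{731}{4} = -6579$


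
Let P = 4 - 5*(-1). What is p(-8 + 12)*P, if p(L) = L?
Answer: 36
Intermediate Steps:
P = 9 (P = 4 + 5 = 9)
p(-8 + 12)*P = (-8 + 12)*9 = 4*9 = 36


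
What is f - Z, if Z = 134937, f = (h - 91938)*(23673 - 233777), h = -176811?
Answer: 56465104959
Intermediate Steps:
f = 56465239896 (f = (-176811 - 91938)*(23673 - 233777) = -268749*(-210104) = 56465239896)
f - Z = 56465239896 - 1*134937 = 56465239896 - 134937 = 56465104959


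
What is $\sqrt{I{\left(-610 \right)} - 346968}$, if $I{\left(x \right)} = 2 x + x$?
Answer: $i \sqrt{348798} \approx 590.59 i$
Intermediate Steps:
$I{\left(x \right)} = 3 x$
$\sqrt{I{\left(-610 \right)} - 346968} = \sqrt{3 \left(-610\right) - 346968} = \sqrt{-1830 - 346968} = \sqrt{-348798} = i \sqrt{348798}$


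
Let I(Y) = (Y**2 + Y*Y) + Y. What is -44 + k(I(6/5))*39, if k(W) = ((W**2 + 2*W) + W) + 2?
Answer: 725356/625 ≈ 1160.6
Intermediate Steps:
I(Y) = Y + 2*Y**2 (I(Y) = (Y**2 + Y**2) + Y = 2*Y**2 + Y = Y + 2*Y**2)
k(W) = 2 + W**2 + 3*W (k(W) = (W**2 + 3*W) + 2 = 2 + W**2 + 3*W)
-44 + k(I(6/5))*39 = -44 + (2 + ((6/5)*(1 + 2*(6/5)))**2 + 3*((6/5)*(1 + 2*(6/5))))*39 = -44 + (2 + ((6*(1/5))*(1 + 2*(6*(1/5))))**2 + 3*((6*(1/5))*(1 + 2*(6*(1/5)))))*39 = -44 + (2 + (6*(1 + 2*(6/5))/5)**2 + 3*(6*(1 + 2*(6/5))/5))*39 = -44 + (2 + (6*(1 + 12/5)/5)**2 + 3*(6*(1 + 12/5)/5))*39 = -44 + (2 + ((6/5)*(17/5))**2 + 3*((6/5)*(17/5)))*39 = -44 + (2 + (102/25)**2 + 3*(102/25))*39 = -44 + (2 + 10404/625 + 306/25)*39 = -44 + (19304/625)*39 = -44 + 752856/625 = 725356/625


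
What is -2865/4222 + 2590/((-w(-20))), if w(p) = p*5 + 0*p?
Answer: 266212/10555 ≈ 25.221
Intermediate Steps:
w(p) = 5*p (w(p) = 5*p + 0 = 5*p)
-2865/4222 + 2590/((-w(-20))) = -2865/4222 + 2590/((-5*(-20))) = -2865*1/4222 + 2590/((-1*(-100))) = -2865/4222 + 2590/100 = -2865/4222 + 2590*(1/100) = -2865/4222 + 259/10 = 266212/10555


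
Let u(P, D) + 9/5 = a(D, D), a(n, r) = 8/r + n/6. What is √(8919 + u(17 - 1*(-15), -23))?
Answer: √4243488270/690 ≈ 94.409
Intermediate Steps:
a(n, r) = 8/r + n/6 (a(n, r) = 8/r + n*(⅙) = 8/r + n/6)
u(P, D) = -9/5 + 8/D + D/6 (u(P, D) = -9/5 + (8/D + D/6) = -9/5 + 8/D + D/6)
√(8919 + u(17 - 1*(-15), -23)) = √(8919 + (-9/5 + 8/(-23) + (⅙)*(-23))) = √(8919 + (-9/5 + 8*(-1/23) - 23/6)) = √(8919 + (-9/5 - 8/23 - 23/6)) = √(8919 - 4127/690) = √(6149983/690) = √4243488270/690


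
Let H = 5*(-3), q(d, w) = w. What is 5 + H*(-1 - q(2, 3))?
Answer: 65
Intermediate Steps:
H = -15
5 + H*(-1 - q(2, 3)) = 5 - 15*(-1 - 1*3) = 5 - 15*(-1 - 3) = 5 - 15*(-4) = 5 + 60 = 65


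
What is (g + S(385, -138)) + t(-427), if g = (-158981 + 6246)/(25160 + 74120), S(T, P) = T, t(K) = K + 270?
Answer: 4496621/19856 ≈ 226.46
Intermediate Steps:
t(K) = 270 + K
g = -30547/19856 (g = -152735/99280 = -152735*1/99280 = -30547/19856 ≈ -1.5384)
(g + S(385, -138)) + t(-427) = (-30547/19856 + 385) + (270 - 427) = 7614013/19856 - 157 = 4496621/19856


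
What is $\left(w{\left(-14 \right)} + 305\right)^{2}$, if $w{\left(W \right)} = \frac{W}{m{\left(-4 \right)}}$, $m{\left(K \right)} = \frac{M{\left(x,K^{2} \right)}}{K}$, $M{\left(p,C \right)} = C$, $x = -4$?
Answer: $\frac{380689}{4} \approx 95172.0$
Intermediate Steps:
$m{\left(K \right)} = K$ ($m{\left(K \right)} = \frac{K^{2}}{K} = K$)
$w{\left(W \right)} = - \frac{W}{4}$ ($w{\left(W \right)} = \frac{W}{-4} = W \left(- \frac{1}{4}\right) = - \frac{W}{4}$)
$\left(w{\left(-14 \right)} + 305\right)^{2} = \left(\left(- \frac{1}{4}\right) \left(-14\right) + 305\right)^{2} = \left(\frac{7}{2} + 305\right)^{2} = \left(\frac{617}{2}\right)^{2} = \frac{380689}{4}$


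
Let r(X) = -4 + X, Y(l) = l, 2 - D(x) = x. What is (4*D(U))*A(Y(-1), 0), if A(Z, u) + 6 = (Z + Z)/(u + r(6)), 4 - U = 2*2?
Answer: -56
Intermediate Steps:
U = 0 (U = 4 - 2*2 = 4 - 1*4 = 4 - 4 = 0)
D(x) = 2 - x
A(Z, u) = -6 + 2*Z/(2 + u) (A(Z, u) = -6 + (Z + Z)/(u + (-4 + 6)) = -6 + (2*Z)/(u + 2) = -6 + (2*Z)/(2 + u) = -6 + 2*Z/(2 + u))
(4*D(U))*A(Y(-1), 0) = (4*(2 - 1*0))*(2*(-6 - 1 - 3*0)/(2 + 0)) = (4*(2 + 0))*(2*(-6 - 1 + 0)/2) = (4*2)*(2*(½)*(-7)) = 8*(-7) = -56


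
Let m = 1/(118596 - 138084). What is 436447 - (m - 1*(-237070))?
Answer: 3885458977/19488 ≈ 1.9938e+5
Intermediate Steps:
m = -1/19488 (m = 1/(-19488) = -1/19488 ≈ -5.1314e-5)
436447 - (m - 1*(-237070)) = 436447 - (-1/19488 - 1*(-237070)) = 436447 - (-1/19488 + 237070) = 436447 - 1*4620020159/19488 = 436447 - 4620020159/19488 = 3885458977/19488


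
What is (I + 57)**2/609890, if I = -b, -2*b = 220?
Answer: 27889/609890 ≈ 0.045728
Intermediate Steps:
b = -110 (b = -1/2*220 = -110)
I = 110 (I = -1*(-110) = 110)
(I + 57)**2/609890 = (110 + 57)**2/609890 = 167**2*(1/609890) = 27889*(1/609890) = 27889/609890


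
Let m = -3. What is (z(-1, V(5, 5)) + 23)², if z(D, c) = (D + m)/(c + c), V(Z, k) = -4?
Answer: 2209/4 ≈ 552.25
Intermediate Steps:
z(D, c) = (-3 + D)/(2*c) (z(D, c) = (D - 3)/(c + c) = (-3 + D)/((2*c)) = (-3 + D)*(1/(2*c)) = (-3 + D)/(2*c))
(z(-1, V(5, 5)) + 23)² = ((½)*(-3 - 1)/(-4) + 23)² = ((½)*(-¼)*(-4) + 23)² = (½ + 23)² = (47/2)² = 2209/4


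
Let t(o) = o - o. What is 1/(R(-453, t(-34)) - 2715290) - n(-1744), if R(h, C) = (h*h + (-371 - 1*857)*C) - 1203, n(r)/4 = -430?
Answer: 4319408479/2511284 ≈ 1720.0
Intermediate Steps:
n(r) = -1720 (n(r) = 4*(-430) = -1720)
t(o) = 0
R(h, C) = -1203 + h**2 - 1228*C (R(h, C) = (h**2 + (-371 - 857)*C) - 1203 = (h**2 - 1228*C) - 1203 = -1203 + h**2 - 1228*C)
1/(R(-453, t(-34)) - 2715290) - n(-1744) = 1/((-1203 + (-453)**2 - 1228*0) - 2715290) - 1*(-1720) = 1/((-1203 + 205209 + 0) - 2715290) + 1720 = 1/(204006 - 2715290) + 1720 = 1/(-2511284) + 1720 = -1/2511284 + 1720 = 4319408479/2511284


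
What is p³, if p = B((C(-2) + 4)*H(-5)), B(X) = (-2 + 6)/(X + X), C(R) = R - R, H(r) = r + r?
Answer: -1/8000 ≈ -0.00012500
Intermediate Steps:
H(r) = 2*r
C(R) = 0
B(X) = 2/X (B(X) = 4/((2*X)) = 4*(1/(2*X)) = 2/X)
p = -1/20 (p = 2/(((0 + 4)*(2*(-5)))) = 2/((4*(-10))) = 2/(-40) = 2*(-1/40) = -1/20 ≈ -0.050000)
p³ = (-1/20)³ = -1/8000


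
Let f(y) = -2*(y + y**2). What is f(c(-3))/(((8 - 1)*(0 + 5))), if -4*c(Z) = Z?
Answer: -3/40 ≈ -0.075000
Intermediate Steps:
c(Z) = -Z/4
f(y) = -2*y - 2*y**2
f(c(-3))/(((8 - 1)*(0 + 5))) = (-2*(-1/4*(-3))*(1 - 1/4*(-3)))/(((8 - 1)*(0 + 5))) = (-2*3/4*(1 + 3/4))/((7*5)) = -2*3/4*7/4/35 = -21/8*1/35 = -3/40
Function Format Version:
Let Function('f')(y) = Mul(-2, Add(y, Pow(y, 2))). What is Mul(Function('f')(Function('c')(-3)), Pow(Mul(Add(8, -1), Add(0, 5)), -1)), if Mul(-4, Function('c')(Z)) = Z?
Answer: Rational(-3, 40) ≈ -0.075000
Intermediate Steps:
Function('c')(Z) = Mul(Rational(-1, 4), Z)
Function('f')(y) = Add(Mul(-2, y), Mul(-2, Pow(y, 2)))
Mul(Function('f')(Function('c')(-3)), Pow(Mul(Add(8, -1), Add(0, 5)), -1)) = Mul(Mul(-2, Mul(Rational(-1, 4), -3), Add(1, Mul(Rational(-1, 4), -3))), Pow(Mul(Add(8, -1), Add(0, 5)), -1)) = Mul(Mul(-2, Rational(3, 4), Add(1, Rational(3, 4))), Pow(Mul(7, 5), -1)) = Mul(Mul(-2, Rational(3, 4), Rational(7, 4)), Pow(35, -1)) = Mul(Rational(-21, 8), Rational(1, 35)) = Rational(-3, 40)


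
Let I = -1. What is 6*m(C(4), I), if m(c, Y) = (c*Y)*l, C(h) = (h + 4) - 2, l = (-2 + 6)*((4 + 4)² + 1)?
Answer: -9360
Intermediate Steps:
l = 260 (l = 4*(8² + 1) = 4*(64 + 1) = 4*65 = 260)
C(h) = 2 + h (C(h) = (4 + h) - 2 = 2 + h)
m(c, Y) = 260*Y*c (m(c, Y) = (c*Y)*260 = (Y*c)*260 = 260*Y*c)
6*m(C(4), I) = 6*(260*(-1)*(2 + 4)) = 6*(260*(-1)*6) = 6*(-1560) = -9360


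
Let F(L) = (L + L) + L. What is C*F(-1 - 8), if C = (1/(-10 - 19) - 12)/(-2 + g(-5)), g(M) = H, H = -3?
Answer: -9423/145 ≈ -64.986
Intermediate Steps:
g(M) = -3
C = 349/145 (C = (1/(-10 - 19) - 12)/(-2 - 3) = (1/(-29) - 12)/(-5) = (-1/29 - 12)*(-⅕) = -349/29*(-⅕) = 349/145 ≈ 2.4069)
F(L) = 3*L (F(L) = 2*L + L = 3*L)
C*F(-1 - 8) = 349*(3*(-1 - 8))/145 = 349*(3*(-9))/145 = (349/145)*(-27) = -9423/145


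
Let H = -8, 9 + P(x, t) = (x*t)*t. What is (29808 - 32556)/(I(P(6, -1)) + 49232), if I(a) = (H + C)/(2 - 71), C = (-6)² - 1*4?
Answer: -15801/283082 ≈ -0.055818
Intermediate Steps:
P(x, t) = -9 + x*t² (P(x, t) = -9 + (x*t)*t = -9 + (t*x)*t = -9 + x*t²)
C = 32 (C = 36 - 4 = 32)
I(a) = -8/23 (I(a) = (-8 + 32)/(2 - 71) = 24/(-69) = 24*(-1/69) = -8/23)
(29808 - 32556)/(I(P(6, -1)) + 49232) = (29808 - 32556)/(-8/23 + 49232) = -2748/1132328/23 = -2748*23/1132328 = -15801/283082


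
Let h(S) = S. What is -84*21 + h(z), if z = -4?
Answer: -1768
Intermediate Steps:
-84*21 + h(z) = -84*21 - 4 = -1764 - 4 = -1768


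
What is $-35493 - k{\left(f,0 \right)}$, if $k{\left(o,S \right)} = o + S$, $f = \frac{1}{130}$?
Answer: $- \frac{4614091}{130} \approx -35493.0$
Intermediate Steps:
$f = \frac{1}{130} \approx 0.0076923$
$k{\left(o,S \right)} = S + o$
$-35493 - k{\left(f,0 \right)} = -35493 - \left(0 + \frac{1}{130}\right) = -35493 - \frac{1}{130} = - \frac{4614091}{130}$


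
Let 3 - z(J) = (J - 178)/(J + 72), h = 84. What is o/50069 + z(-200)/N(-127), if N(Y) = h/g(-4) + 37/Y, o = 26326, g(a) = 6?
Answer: 2952424513/5578888256 ≈ 0.52921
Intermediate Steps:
N(Y) = 14 + 37/Y (N(Y) = 84/6 + 37/Y = 84*(1/6) + 37/Y = 14 + 37/Y)
z(J) = 3 - (-178 + J)/(72 + J) (z(J) = 3 - (J - 178)/(J + 72) = 3 - (-178 + J)/(72 + J))
o/50069 + z(-200)/N(-127) = 26326/50069 + (2*(197 - 200)/(72 - 200))/(14 + 37/(-127)) = 26326*(1/50069) + (2*(-3)/(-128))/(14 + 37*(-1/127)) = 26326/50069 + (2*(-1/128)*(-3))/(14 - 37/127) = 26326/50069 + 3/(64*(1741/127)) = 26326/50069 + (3/64)*(127/1741) = 26326/50069 + 381/111424 = 2952424513/5578888256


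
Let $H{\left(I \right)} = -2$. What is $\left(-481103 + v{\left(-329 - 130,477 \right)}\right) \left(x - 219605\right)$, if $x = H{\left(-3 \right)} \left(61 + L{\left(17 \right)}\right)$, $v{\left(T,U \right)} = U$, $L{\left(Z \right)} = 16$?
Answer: $105621889134$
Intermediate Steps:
$x = -154$ ($x = - 2 \left(61 + 16\right) = \left(-2\right) 77 = -154$)
$\left(-481103 + v{\left(-329 - 130,477 \right)}\right) \left(x - 219605\right) = \left(-481103 + 477\right) \left(-154 - 219605\right) = \left(-480626\right) \left(-219759\right) = 105621889134$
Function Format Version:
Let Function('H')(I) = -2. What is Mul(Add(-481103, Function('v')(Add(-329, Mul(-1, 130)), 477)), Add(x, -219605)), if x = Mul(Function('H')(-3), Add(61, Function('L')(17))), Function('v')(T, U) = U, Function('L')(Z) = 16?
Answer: 105621889134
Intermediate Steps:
x = -154 (x = Mul(-2, Add(61, 16)) = Mul(-2, 77) = -154)
Mul(Add(-481103, Function('v')(Add(-329, Mul(-1, 130)), 477)), Add(x, -219605)) = Mul(Add(-481103, 477), Add(-154, -219605)) = Mul(-480626, -219759) = 105621889134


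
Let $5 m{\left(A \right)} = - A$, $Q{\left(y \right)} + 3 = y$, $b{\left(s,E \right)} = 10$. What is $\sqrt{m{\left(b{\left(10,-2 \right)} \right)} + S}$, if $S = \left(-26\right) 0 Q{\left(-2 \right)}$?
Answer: $i \sqrt{2} \approx 1.4142 i$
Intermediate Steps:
$Q{\left(y \right)} = -3 + y$
$m{\left(A \right)} = - \frac{A}{5}$ ($m{\left(A \right)} = \frac{\left(-1\right) A}{5} = - \frac{A}{5}$)
$S = 0$ ($S = \left(-26\right) 0 \left(-3 - 2\right) = 0 \left(-5\right) = 0$)
$\sqrt{m{\left(b{\left(10,-2 \right)} \right)} + S} = \sqrt{\left(- \frac{1}{5}\right) 10 + 0} = \sqrt{-2 + 0} = \sqrt{-2} = i \sqrt{2}$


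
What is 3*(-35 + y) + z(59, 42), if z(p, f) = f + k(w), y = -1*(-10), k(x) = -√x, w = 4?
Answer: -35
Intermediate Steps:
y = 10
z(p, f) = -2 + f (z(p, f) = f - √4 = f - 1*2 = f - 2 = -2 + f)
3*(-35 + y) + z(59, 42) = 3*(-35 + 10) + (-2 + 42) = 3*(-25) + 40 = -75 + 40 = -35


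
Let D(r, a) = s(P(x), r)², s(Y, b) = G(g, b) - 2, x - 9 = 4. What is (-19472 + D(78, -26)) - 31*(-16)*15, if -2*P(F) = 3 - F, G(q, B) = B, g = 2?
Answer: -6256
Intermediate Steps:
x = 13 (x = 9 + 4 = 13)
P(F) = -3/2 + F/2 (P(F) = -(3 - F)/2 = -3/2 + F/2)
s(Y, b) = -2 + b (s(Y, b) = b - 2 = -2 + b)
D(r, a) = (-2 + r)²
(-19472 + D(78, -26)) - 31*(-16)*15 = (-19472 + (-2 + 78)²) - 31*(-16)*15 = (-19472 + 76²) + 496*15 = (-19472 + 5776) + 7440 = -13696 + 7440 = -6256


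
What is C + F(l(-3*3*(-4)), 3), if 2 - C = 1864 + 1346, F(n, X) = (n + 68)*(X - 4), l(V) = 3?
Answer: -3279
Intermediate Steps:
F(n, X) = (-4 + X)*(68 + n) (F(n, X) = (68 + n)*(-4 + X) = (-4 + X)*(68 + n))
C = -3208 (C = 2 - (1864 + 1346) = 2 - 1*3210 = 2 - 3210 = -3208)
C + F(l(-3*3*(-4)), 3) = -3208 + (-272 - 4*3 + 68*3 + 3*3) = -3208 + (-272 - 12 + 204 + 9) = -3208 - 71 = -3279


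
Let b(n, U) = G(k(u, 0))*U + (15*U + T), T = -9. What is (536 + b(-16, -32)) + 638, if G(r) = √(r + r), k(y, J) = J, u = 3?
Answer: 685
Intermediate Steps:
G(r) = √2*√r (G(r) = √(2*r) = √2*√r)
b(n, U) = -9 + 15*U (b(n, U) = (√2*√0)*U + (15*U - 9) = (√2*0)*U + (-9 + 15*U) = 0*U + (-9 + 15*U) = 0 + (-9 + 15*U) = -9 + 15*U)
(536 + b(-16, -32)) + 638 = (536 + (-9 + 15*(-32))) + 638 = (536 + (-9 - 480)) + 638 = (536 - 489) + 638 = 47 + 638 = 685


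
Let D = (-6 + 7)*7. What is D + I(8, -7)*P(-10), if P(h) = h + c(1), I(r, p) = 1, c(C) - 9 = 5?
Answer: 11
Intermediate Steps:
c(C) = 14 (c(C) = 9 + 5 = 14)
D = 7 (D = 1*7 = 7)
P(h) = 14 + h (P(h) = h + 14 = 14 + h)
D + I(8, -7)*P(-10) = 7 + 1*(14 - 10) = 7 + 1*4 = 7 + 4 = 11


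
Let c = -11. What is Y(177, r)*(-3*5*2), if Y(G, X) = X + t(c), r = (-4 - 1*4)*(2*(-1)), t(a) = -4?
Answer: -360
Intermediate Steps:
r = 16 (r = (-4 - 4)*(-2) = -8*(-2) = 16)
Y(G, X) = -4 + X (Y(G, X) = X - 4 = -4 + X)
Y(177, r)*(-3*5*2) = (-4 + 16)*(-3*5*2) = 12*(-15*2) = 12*(-30) = -360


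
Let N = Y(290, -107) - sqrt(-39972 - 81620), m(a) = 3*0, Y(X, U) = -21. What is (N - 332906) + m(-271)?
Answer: -332927 - 2*I*sqrt(30398) ≈ -3.3293e+5 - 348.7*I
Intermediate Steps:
m(a) = 0
N = -21 - 2*I*sqrt(30398) (N = -21 - sqrt(-39972 - 81620) = -21 - sqrt(-121592) = -21 - 2*I*sqrt(30398) ≈ -21.0 - 348.7*I)
(N - 332906) + m(-271) = ((-21 - 2*I*sqrt(30398)) - 332906) + 0 = (-332927 - 2*I*sqrt(30398)) + 0 = -332927 - 2*I*sqrt(30398)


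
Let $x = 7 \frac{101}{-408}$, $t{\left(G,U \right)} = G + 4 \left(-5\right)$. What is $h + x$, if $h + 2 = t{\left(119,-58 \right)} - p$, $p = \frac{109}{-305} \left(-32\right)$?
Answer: $\frac{10431941}{124440} \approx 83.831$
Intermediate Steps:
$t{\left(G,U \right)} = -20 + G$ ($t{\left(G,U \right)} = G - 20 = -20 + G$)
$p = \frac{3488}{305}$ ($p = 109 \left(- \frac{1}{305}\right) \left(-32\right) = \left(- \frac{109}{305}\right) \left(-32\right) = \frac{3488}{305} \approx 11.436$)
$h = \frac{26097}{305}$ ($h = -2 + \left(\left(-20 + 119\right) - \frac{3488}{305}\right) = -2 + \left(99 - \frac{3488}{305}\right) = -2 + \frac{26707}{305} = \frac{26097}{305} \approx 85.564$)
$x = - \frac{707}{408}$ ($x = 7 \cdot 101 \left(- \frac{1}{408}\right) = 7 \left(- \frac{101}{408}\right) = - \frac{707}{408} \approx -1.7328$)
$h + x = \frac{26097}{305} - \frac{707}{408} = \frac{10431941}{124440}$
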